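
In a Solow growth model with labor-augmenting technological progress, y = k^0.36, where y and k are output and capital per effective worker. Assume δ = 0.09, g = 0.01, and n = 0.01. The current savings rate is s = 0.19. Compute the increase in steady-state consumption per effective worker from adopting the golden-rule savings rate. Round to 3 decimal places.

Δc ≈ 0.145

The effective depreciation rate is n + g + δ = 0.01 + 0.01 + 0.09 = 0.11.
Current steady state (s = 0.19): k* = (0.19/0.11)^(1/0.64) ≈ 2.3490, y* = 2.3490^0.36 ≈ 1.3599, c* = (1−0.19)·1.3599 ≈ 1.1015.
Maximizing c = f(k) − (n+g+δ)·k gives f'(k) = n+g+δ, i.e. 0.36·k^(0.36−1) = 0.11, so k_gold = (0.36/0.11)^(1/0.64) ≈ 6.3760.
y_gold = 6.3760^0.36 ≈ 1.9482, c_gold = y_gold − 0.11·k_gold ≈ 1.2469.
Gain: Δc = 1.2469 − 1.1015 ≈ 0.1453.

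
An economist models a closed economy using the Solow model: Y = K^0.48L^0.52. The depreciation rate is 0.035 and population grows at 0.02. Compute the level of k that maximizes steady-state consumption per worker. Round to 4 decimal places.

k_gold ≈ 64.4736

n + δ = 0.02 + 0.035 = 0.055.
At the golden rule the marginal product of capital equals n+δ: 0.48·k^(0.48−1) = 0.055. Solving, k_gold = (0.48/0.055)^(1/0.52) ≈ 64.4736.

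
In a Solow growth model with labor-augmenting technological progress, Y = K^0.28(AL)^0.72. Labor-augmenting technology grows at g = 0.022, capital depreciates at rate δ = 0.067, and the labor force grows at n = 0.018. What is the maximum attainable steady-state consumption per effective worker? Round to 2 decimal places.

c_gold ≈ 1.05

The effective depreciation rate is n + g + δ = 0.018 + 0.022 + 0.067 = 0.107.
Setting f'(k) = n+g+δ gives 0.28·k^(0.28−1) = 0.107, hence k_gold = (0.28/0.107)^(1/0.72) ≈ 3.8040.
y_gold = 3.8040^0.28 ≈ 1.4537.
c_gold = y_gold − (n+g+δ)·k_gold = 1.4537 − 0.107·3.8040 ≈ 1.0466.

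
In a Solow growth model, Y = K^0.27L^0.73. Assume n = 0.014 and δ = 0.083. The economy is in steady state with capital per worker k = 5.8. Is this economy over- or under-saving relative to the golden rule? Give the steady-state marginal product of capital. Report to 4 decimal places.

over-saving; MPK ≈ 0.0748

The effective depreciation rate is n + δ = 0.014 + 0.083 = 0.097.
MPK = 0.27·k^(0.27−1) = 0.27·5.8^(-0.73) ≈ 0.0748.
MPK < 0.097, so the economy is dynamically inefficient (over-saving).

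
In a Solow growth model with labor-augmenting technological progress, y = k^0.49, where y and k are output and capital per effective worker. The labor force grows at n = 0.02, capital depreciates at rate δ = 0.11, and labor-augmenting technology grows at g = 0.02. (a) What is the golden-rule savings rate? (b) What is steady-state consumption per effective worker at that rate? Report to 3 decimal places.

(a) s_gold = 0.490; (b) c_gold ≈ 1.590

Capital per effective worker breaks even when investment replaces (n + g + δ)·k; here n + g + δ = 0.15.
For Cobb-Douglas, s_gold equals capital's share: s_gold = 0.49.
Maximizing c = f(k) − (n+g+δ)·k gives f'(k) = n+g+δ, i.e. 0.49·k^(0.49−1) = 0.15, so k_gold = (0.49/0.15)^(1/0.51) ≈ 10.1871.
y_gold = 10.1871^0.49 ≈ 3.1185; c_gold = (1−0.49)·y_gold ≈ 1.5904.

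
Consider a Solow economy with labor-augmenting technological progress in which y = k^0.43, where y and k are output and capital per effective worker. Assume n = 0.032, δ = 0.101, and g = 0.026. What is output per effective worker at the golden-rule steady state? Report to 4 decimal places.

n + g + δ = 0.032 + 0.026 + 0.101 = 0.159.
Maximizing c = f(k) − (n+g+δ)·k gives f'(k) = n+g+δ, i.e. 0.43·k^(0.43−1) = 0.159, so k_gold = (0.43/0.159)^(1/0.57) ≈ 5.7282.
Output: y_gold = k_gold^0.43 = 5.7282^0.43 ≈ 2.1181.

y_gold ≈ 2.1181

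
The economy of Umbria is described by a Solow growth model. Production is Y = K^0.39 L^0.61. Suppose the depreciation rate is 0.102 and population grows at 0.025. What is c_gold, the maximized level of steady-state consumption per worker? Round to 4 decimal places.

n + δ = 0.025 + 0.102 = 0.127.
Setting f'(k) = n+δ gives 0.39·k^(0.39−1) = 0.127, hence k_gold = (0.39/0.127)^(1/0.61) ≈ 6.2920.
y_gold = 6.2920^0.39 ≈ 2.0489.
c_gold = y_gold − (n+δ)·k_gold = 2.0489 − 0.127·6.2920 ≈ 1.2498.

c_gold ≈ 1.2498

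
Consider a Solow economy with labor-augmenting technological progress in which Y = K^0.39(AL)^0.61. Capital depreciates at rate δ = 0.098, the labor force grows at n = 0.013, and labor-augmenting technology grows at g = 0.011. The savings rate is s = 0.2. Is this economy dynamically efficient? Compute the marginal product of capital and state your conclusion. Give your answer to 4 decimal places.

dynamically efficient; MPK ≈ 0.2379

Capital per effective worker breaks even when investment replaces (n + g + δ)·k; here n + g + δ = 0.122.
Steady-state k*: s·k^0.39 = 0.122·k gives k* = (0.2/0.122)^(1/0.61) ≈ 2.2486.
MPK = 0.39·2.2486^(-0.61) ≈ 0.2379.
MPK > n+g+δ = 0.122, so the economy is dynamically efficient (under-saving).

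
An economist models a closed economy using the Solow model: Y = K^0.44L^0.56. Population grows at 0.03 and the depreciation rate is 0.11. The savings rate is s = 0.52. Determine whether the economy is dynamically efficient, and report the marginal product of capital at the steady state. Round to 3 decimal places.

dynamically inefficient; MPK ≈ 0.118

n + δ = 0.03 + 0.11 = 0.14.
Steady-state k*: s·k^0.44 = 0.14·k gives k* = (0.52/0.14)^(1/0.56) ≈ 10.4144.
MPK = 0.44·10.4144^(-0.56) ≈ 0.1185.
MPK < n+δ = 0.14, so the economy is dynamically inefficient (over-saving).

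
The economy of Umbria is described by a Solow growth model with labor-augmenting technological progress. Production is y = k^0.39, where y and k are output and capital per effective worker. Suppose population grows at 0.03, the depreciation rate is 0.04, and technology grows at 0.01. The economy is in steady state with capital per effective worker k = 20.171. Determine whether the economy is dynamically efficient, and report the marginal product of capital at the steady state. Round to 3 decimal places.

dynamically inefficient; MPK ≈ 0.062

Break-even investment rate: n + g + δ = 0.03 + 0.01 + 0.04 = 0.08.
MPK = 0.39·k^(0.39−1) = 0.39·20.171^(-0.61) ≈ 0.0624.
MPK < 0.08, so the economy is dynamically inefficient (over-saving).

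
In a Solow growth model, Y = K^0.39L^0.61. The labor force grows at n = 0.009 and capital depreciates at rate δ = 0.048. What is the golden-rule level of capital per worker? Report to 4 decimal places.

n + δ = 0.009 + 0.048 = 0.057.
At the golden rule the marginal product of capital equals n+δ: 0.39·k^(0.39−1) = 0.057. Solving, k_gold = (0.39/0.057)^(1/0.61) ≈ 23.3972.

k_gold ≈ 23.3972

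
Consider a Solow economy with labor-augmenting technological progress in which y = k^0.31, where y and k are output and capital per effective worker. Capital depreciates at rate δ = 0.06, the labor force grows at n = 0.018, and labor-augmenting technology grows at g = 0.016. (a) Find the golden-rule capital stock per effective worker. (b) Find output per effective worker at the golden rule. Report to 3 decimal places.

(a) k_gold ≈ 5.637; (b) y_gold ≈ 1.709

Break-even investment rate: n + g + δ = 0.018 + 0.016 + 0.06 = 0.094.
At the golden rule the marginal product of capital equals n+g+δ: 0.31·k^(0.31−1) = 0.094. Solving, k_gold = (0.31/0.094)^(1/0.69) ≈ 5.6372.
y_gold = 5.6372^0.31 ≈ 1.7093.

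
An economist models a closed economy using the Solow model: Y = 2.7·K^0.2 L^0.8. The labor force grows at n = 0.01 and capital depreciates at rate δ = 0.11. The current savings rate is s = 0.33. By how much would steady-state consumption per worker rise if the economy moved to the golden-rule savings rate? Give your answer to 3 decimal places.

Δc ≈ 0.160

Break-even investment rate: n + δ = 0.01 + 0.11 = 0.12.
Current steady state (s = 0.33): k* = (0.33·2.7/0.12)^(1/0.8) ≈ 12.2566, y* = 2.7·12.2566^0.2 ≈ 4.4570, c* = (1−0.33)·4.4570 ≈ 2.9862.
At the golden rule the marginal product of capital equals n+δ: 0.2·2.7·k^(0.2−1) = 0.12. Solving, k_gold = (0.2·2.7/0.12)^(1/0.8) ≈ 6.5541.
y_gold = 2.7·6.5541^0.2 ≈ 3.9325, c_gold = y_gold − 0.12·k_gold ≈ 3.1460.
Gain: Δc = 3.1460 − 2.9862 ≈ 0.1598.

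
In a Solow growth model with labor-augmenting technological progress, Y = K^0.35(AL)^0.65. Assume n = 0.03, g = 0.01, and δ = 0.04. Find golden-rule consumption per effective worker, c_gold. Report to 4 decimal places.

Break-even investment rate: n + g + δ = 0.03 + 0.01 + 0.04 = 0.08.
Maximizing c = f(k) − (n+g+δ)·k gives f'(k) = n+g+δ, i.e. 0.35·k^(0.35−1) = 0.08, so k_gold = (0.35/0.08)^(1/0.65) ≈ 9.6855.
y_gold = 9.6855^0.35 ≈ 2.2138.
c_gold = y_gold − (n+g+δ)·k_gold = 2.2138 − 0.08·9.6855 ≈ 1.4390.

c_gold ≈ 1.4390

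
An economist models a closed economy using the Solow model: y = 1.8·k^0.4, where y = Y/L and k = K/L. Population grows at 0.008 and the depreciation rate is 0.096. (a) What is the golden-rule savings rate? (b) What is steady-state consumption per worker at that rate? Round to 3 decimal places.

n + δ = 0.008 + 0.096 = 0.104.
For Cobb-Douglas, s_gold equals capital's share: s_gold = 0.4.
At the golden rule the marginal product of capital equals n+δ: 0.4·1.8·k^(0.4−1) = 0.104. Solving, k_gold = (0.4·1.8/0.104)^(1/0.6) ≈ 25.1477.
y_gold = 1.8·25.1477^0.4 ≈ 6.5384; c_gold = (1−0.4)·y_gold ≈ 3.9230.

(a) s_gold = 0.400; (b) c_gold ≈ 3.923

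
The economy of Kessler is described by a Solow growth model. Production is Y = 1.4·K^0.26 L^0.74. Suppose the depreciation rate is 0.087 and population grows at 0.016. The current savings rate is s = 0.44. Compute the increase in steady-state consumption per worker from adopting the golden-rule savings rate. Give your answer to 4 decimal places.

Δc ≈ 0.1446

n + δ = 0.016 + 0.087 = 0.103.
Current steady state (s = 0.44): k* = (0.44·1.4/0.103)^(1/0.74) ≈ 11.2112, y* = 1.4·11.2112^0.26 ≈ 2.6244, c* = (1−0.44)·2.6244 ≈ 1.4697.
Maximizing c = f(k) − (n+δ)·k gives f'(k) = n+δ, i.e. 0.26·1.4·k^(0.26−1) = 0.103, so k_gold = (0.26·1.4/0.103)^(1/0.74) ≈ 5.5068.
y_gold = 1.4·5.5068^0.26 ≈ 2.1815, c_gold = y_gold − 0.103·k_gold ≈ 1.6143.
Gain: Δc = 1.6143 − 1.4697 ≈ 0.1446.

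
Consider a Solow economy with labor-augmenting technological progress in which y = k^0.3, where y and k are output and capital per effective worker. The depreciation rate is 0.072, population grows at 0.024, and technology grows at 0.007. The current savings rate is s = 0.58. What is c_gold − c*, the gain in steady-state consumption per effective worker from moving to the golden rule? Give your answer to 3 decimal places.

Δc ≈ 0.226

Capital per effective worker breaks even when investment replaces (n + g + δ)·k; here n + g + δ = 0.103.
Current steady state (s = 0.58): k* = (0.58/0.103)^(1/0.7) ≈ 11.8106, y* = 11.8106^0.3 ≈ 2.0974, c* = (1−0.58)·2.0974 ≈ 0.8809.
Golden rule sets MPK = n+g+δ: 0.3·k^(0.3−1) = 0.103, so k_gold = (0.3/0.103)^(1/0.7) ≈ 4.6054.
y_gold = 4.6054^0.3 ≈ 1.5812, c_gold = y_gold − 0.103·k_gold ≈ 1.1068.
Gain: Δc = 1.1068 − 0.8809 ≈ 0.2259.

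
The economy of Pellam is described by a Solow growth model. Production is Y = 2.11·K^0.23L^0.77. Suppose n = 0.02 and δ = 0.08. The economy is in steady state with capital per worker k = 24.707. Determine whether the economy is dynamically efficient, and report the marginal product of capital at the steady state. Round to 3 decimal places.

Break-even investment rate: n + δ = 0.02 + 0.08 = 0.1.
MPK = 0.23·2.11·k^(0.23−1) = 0.23·2.11·24.707^(-0.77) ≈ 0.0411.
MPK < 0.1, so the economy is dynamically inefficient (over-saving).

dynamically inefficient; MPK ≈ 0.041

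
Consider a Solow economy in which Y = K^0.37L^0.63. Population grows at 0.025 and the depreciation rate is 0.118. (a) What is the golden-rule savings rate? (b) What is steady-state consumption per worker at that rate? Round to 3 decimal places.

The effective depreciation rate is n + δ = 0.025 + 0.118 = 0.143.
For Cobb-Douglas, s_gold equals capital's share: s_gold = 0.37.
Golden rule sets MPK = n+δ: 0.37·k^(0.37−1) = 0.143, so k_gold = (0.37/0.143)^(1/0.63) ≈ 4.5221.
y_gold = 4.5221^0.37 ≈ 1.7477; c_gold = (1−0.37)·y_gold ≈ 1.1011.

(a) s_gold = 0.370; (b) c_gold ≈ 1.101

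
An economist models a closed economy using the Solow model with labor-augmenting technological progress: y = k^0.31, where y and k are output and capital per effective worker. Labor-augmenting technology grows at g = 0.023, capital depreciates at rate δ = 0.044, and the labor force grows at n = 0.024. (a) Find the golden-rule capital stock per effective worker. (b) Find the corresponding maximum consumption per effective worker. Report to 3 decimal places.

(a) k_gold ≈ 5.909; (b) c_gold ≈ 1.197

The effective depreciation rate is n + g + δ = 0.024 + 0.023 + 0.044 = 0.091.
Golden rule sets MPK = n+g+δ: 0.31·k^(0.31−1) = 0.091, so k_gold = (0.31/0.091)^(1/0.69) ≈ 5.9085.
y_gold = 5.9085^0.31 ≈ 1.7344; c_gold = y_gold − 0.091·k_gold ≈ 1.1968.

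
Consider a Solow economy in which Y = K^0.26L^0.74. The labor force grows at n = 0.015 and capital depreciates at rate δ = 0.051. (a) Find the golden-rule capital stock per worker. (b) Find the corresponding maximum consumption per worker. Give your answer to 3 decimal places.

(a) k_gold ≈ 6.377; (b) c_gold ≈ 1.198

Break-even investment rate: n + δ = 0.015 + 0.051 = 0.066.
Setting f'(k) = n+δ gives 0.26·k^(0.26−1) = 0.066, hence k_gold = (0.26/0.066)^(1/0.74) ≈ 6.3773.
y_gold = 6.3773^0.26 ≈ 1.6188; c_gold = y_gold − 0.066·k_gold ≈ 1.1979.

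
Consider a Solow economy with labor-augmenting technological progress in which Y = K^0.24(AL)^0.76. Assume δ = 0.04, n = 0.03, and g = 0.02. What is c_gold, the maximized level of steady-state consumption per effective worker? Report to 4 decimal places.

Capital per effective worker breaks even when investment replaces (n + g + δ)·k; here n + g + δ = 0.09.
Maximizing c = f(k) − (n+g+δ)·k gives f'(k) = n+g+δ, i.e. 0.24·k^(0.24−1) = 0.09, so k_gold = (0.24/0.09)^(1/0.76) ≈ 3.6348.
y_gold = 3.6348^0.24 ≈ 1.3631.
c_gold = y_gold − (n+g+δ)·k_gold = 1.3631 − 0.09·3.6348 ≈ 1.0359.

c_gold ≈ 1.0359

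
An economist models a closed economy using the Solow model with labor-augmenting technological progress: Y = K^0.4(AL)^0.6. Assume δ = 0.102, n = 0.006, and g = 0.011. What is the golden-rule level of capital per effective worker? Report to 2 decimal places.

The effective depreciation rate is n + g + δ = 0.006 + 0.011 + 0.102 = 0.119.
Golden rule sets MPK = n+g+δ: 0.4·k^(0.4−1) = 0.119, so k_gold = (0.4/0.119)^(1/0.6) ≈ 7.5426.

k_gold ≈ 7.54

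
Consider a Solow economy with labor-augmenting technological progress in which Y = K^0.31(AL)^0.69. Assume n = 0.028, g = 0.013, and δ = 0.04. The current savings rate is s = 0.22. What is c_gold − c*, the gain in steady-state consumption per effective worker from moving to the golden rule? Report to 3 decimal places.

Break-even investment rate: n + g + δ = 0.028 + 0.013 + 0.04 = 0.081.
Current steady state (s = 0.22): k* = (0.22/0.081)^(1/0.69) ≈ 4.2550, y* = 4.2550^0.31 ≈ 1.5666, c* = (1−0.22)·1.5666 ≈ 1.2219.
Golden rule sets MPK = n+g+δ: 0.31·k^(0.31−1) = 0.081, so k_gold = (0.31/0.081)^(1/0.69) ≈ 6.9944.
y_gold = 6.9944^0.31 ≈ 1.8276, c_gold = y_gold − 0.081·k_gold ≈ 1.2610.
Gain: Δc = 1.2610 − 1.2219 ≈ 0.0391.

Δc ≈ 0.039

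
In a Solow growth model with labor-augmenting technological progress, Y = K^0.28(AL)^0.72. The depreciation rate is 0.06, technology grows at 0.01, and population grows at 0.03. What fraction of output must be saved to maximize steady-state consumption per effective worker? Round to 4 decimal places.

The effective depreciation rate is n + g + δ = 0.03 + 0.01 + 0.06 = 0.1.
At the golden rule MPK = n+g+δ, and in any Cobb-Douglas steady state s = (n+g+δ)·k/y = MPK·k/y = capital's share 0.28.

s_gold = 0.2800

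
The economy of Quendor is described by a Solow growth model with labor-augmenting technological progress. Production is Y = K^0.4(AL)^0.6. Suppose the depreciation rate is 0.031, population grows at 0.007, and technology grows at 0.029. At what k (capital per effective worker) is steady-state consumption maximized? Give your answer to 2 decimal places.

Break-even investment rate: n + g + δ = 0.007 + 0.029 + 0.031 = 0.067.
Setting f'(k) = n+g+δ gives 0.4·k^(0.4−1) = 0.067, hence k_gold = (0.4/0.067)^(1/0.6) ≈ 19.6476.

k_gold ≈ 19.65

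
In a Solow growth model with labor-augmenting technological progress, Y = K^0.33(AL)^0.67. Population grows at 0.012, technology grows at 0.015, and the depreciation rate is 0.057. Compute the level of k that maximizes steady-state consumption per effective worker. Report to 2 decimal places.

k_gold ≈ 7.71

Capital per effective worker breaks even when investment replaces (n + g + δ)·k; here n + g + δ = 0.084.
At the golden rule the marginal product of capital equals n+g+δ: 0.33·k^(0.33−1) = 0.084. Solving, k_gold = (0.33/0.084)^(1/0.67) ≈ 7.7076.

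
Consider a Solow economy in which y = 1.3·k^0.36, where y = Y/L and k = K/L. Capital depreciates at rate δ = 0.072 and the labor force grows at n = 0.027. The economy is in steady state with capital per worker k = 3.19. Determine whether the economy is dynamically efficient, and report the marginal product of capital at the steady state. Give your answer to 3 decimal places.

dynamically efficient; MPK ≈ 0.223

Capital per worker breaks even when investment replaces (n + δ)·k; here n + δ = 0.099.
MPK = 0.36·1.3·k^(0.36−1) = 0.36·1.3·3.19^(-0.64) ≈ 0.2228.
MPK > 0.099, so the economy is dynamically efficient (under-saving).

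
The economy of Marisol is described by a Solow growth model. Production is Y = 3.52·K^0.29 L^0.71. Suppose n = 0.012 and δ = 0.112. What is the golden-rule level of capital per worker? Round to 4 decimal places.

k_gold ≈ 19.4744

The effective depreciation rate is n + δ = 0.012 + 0.112 = 0.124.
Maximizing c = f(k) − (n+δ)·k gives f'(k) = n+δ, i.e. 0.29·3.52·k^(0.29−1) = 0.124, so k_gold = (0.29·3.52/0.124)^(1/0.71) ≈ 19.4744.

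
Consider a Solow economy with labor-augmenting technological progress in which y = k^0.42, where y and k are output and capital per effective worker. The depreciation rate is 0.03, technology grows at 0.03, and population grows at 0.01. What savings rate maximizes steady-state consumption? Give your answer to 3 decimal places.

s_gold = 0.420

n + g + δ = 0.01 + 0.03 + 0.03 = 0.07.
At the golden rule MPK = n+g+δ, and in any Cobb-Douglas steady state s = (n+g+δ)·k/y = MPK·k/y = capital's share 0.42.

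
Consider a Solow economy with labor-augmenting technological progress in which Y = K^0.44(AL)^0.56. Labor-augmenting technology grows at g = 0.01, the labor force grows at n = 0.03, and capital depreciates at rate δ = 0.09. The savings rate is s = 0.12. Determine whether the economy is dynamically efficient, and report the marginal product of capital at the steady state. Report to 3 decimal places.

n + g + δ = 0.03 + 0.01 + 0.09 = 0.13.
Steady-state k*: s·k^0.44 = 0.13·k gives k* = (0.12/0.13)^(1/0.56) ≈ 0.8668.
MPK = 0.44·0.8668^(-0.56) ≈ 0.4767.
MPK > n+g+δ = 0.13, so the economy is dynamically efficient (under-saving).

dynamically efficient; MPK ≈ 0.477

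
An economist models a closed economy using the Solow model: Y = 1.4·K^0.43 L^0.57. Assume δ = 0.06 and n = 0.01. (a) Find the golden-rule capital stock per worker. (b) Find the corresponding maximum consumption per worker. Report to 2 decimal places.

Break-even investment rate: n + δ = 0.01 + 0.06 = 0.07.
Maximizing c = f(k) − (n+δ)·k gives f'(k) = n+δ, i.e. 0.43·1.4·k^(0.43−1) = 0.07, so k_gold = (0.43·1.4/0.07)^(1/0.57) ≈ 43.5984.
y_gold = 1.4·43.5984^0.43 ≈ 7.0974; c_gold = y_gold − 0.07·k_gold ≈ 4.0455.

(a) k_gold ≈ 43.60; (b) c_gold ≈ 4.05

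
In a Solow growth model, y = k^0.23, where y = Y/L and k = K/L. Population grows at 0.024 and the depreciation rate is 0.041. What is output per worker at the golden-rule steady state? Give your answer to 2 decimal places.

y_gold ≈ 1.46

Break-even investment rate: n + δ = 0.024 + 0.041 = 0.065.
Maximizing c = f(k) − (n+δ)·k gives f'(k) = n+δ, i.e. 0.23·k^(0.23−1) = 0.065, so k_gold = (0.23/0.065)^(1/0.77) ≈ 5.1611.
Output: y_gold = k_gold^0.23 = 5.1611^0.23 ≈ 1.4586.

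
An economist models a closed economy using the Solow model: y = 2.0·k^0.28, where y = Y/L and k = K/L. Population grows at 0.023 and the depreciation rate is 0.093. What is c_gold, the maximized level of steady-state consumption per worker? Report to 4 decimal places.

c_gold ≈ 2.6562

The effective depreciation rate is n + δ = 0.023 + 0.093 = 0.116.
At the golden rule the marginal product of capital equals n+δ: 0.28·2.0·k^(0.28−1) = 0.116. Solving, k_gold = (0.28·2.0/0.116)^(1/0.72) ≈ 8.9048.
y_gold = 2.0·8.9048^0.28 ≈ 3.6891.
c_gold = y_gold − (n+δ)·k_gold = 3.6891 − 0.116·8.9048 ≈ 2.6562.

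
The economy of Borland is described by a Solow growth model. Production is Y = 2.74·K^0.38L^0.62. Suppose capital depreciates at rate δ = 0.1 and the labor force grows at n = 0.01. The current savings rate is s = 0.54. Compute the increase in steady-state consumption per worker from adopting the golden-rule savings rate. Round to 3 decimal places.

Δc ≈ 0.537

Break-even investment rate: n + δ = 0.01 + 0.1 = 0.11.
Current steady state (s = 0.54): k* = (0.54·2.74/0.11)^(1/0.62) ≈ 66.1557, y* = 2.74·66.1557^0.38 ≈ 13.4762, c* = (1−0.54)·13.4762 ≈ 6.1990.
At the golden rule the marginal product of capital equals n+δ: 0.38·2.74·k^(0.38−1) = 0.11. Solving, k_gold = (0.38·2.74/0.11)^(1/0.62) ≈ 37.5337.
y_gold = 2.74·37.5337^0.38 ≈ 10.8650, c_gold = y_gold − 0.11·k_gold ≈ 6.7363.
Gain: Δc = 6.7363 − 6.1990 ≈ 0.5373.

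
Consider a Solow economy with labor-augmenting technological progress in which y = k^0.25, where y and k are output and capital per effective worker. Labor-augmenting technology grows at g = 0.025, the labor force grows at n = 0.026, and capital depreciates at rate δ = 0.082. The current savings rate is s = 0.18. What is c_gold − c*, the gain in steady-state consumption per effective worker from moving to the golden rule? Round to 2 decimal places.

Capital per effective worker breaks even when investment replaces (n + g + δ)·k; here n + g + δ = 0.133.
Current steady state (s = 0.18): k* = (0.18/0.133)^(1/0.75) ≈ 1.4970, y* = 1.4970^0.25 ≈ 1.1061, c* = (1−0.18)·1.1061 ≈ 0.9070.
Maximizing c = f(k) − (n+g+δ)·k gives f'(k) = n+g+δ, i.e. 0.25·k^(0.25−1) = 0.133, so k_gold = (0.25/0.133)^(1/0.75) ≈ 2.3198.
y_gold = 2.3198^0.25 ≈ 1.2341, c_gold = y_gold − 0.133·k_gold ≈ 0.9256.
Gain: Δc = 0.9256 − 0.9070 ≈ 0.0186.

Δc ≈ 0.02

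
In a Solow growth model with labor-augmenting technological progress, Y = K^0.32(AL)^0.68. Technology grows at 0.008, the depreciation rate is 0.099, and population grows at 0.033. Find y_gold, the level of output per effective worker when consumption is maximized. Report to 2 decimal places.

The effective depreciation rate is n + g + δ = 0.033 + 0.008 + 0.099 = 0.14.
Golden rule sets MPK = n+g+δ: 0.32·k^(0.32−1) = 0.14, so k_gold = (0.32/0.14)^(1/0.68) ≈ 3.3727.
Output: y_gold = k_gold^0.32 = 3.3727^0.32 ≈ 1.4755.

y_gold ≈ 1.48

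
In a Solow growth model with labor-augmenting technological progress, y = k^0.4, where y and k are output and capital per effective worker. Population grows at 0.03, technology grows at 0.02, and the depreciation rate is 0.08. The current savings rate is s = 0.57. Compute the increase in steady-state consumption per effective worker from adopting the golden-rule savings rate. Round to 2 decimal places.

Break-even investment rate: n + g + δ = 0.03 + 0.02 + 0.08 = 0.13.
Current steady state (s = 0.57): k* = (0.57/0.13)^(1/0.6) ≈ 11.7459, y* = 11.7459^0.4 ≈ 2.6789, c* = (1−0.57)·2.6789 ≈ 1.1519.
Maximizing c = f(k) − (n+g+δ)·k gives f'(k) = n+g+δ, i.e. 0.4·k^(0.4−1) = 0.13, so k_gold = (0.4/0.13)^(1/0.6) ≈ 6.5092.
y_gold = 6.5092^0.4 ≈ 2.1155, c_gold = y_gold − 0.13·k_gold ≈ 1.2693.
Gain: Δc = 1.2693 − 1.1519 ≈ 0.1174.

Δc ≈ 0.12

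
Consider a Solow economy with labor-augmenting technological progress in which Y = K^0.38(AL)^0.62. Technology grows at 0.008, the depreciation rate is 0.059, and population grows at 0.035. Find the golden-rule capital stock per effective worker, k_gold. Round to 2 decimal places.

n + g + δ = 0.035 + 0.008 + 0.059 = 0.102.
Setting f'(k) = n+g+δ gives 0.38·k^(0.38−1) = 0.102, hence k_gold = (0.38/0.102)^(1/0.62) ≈ 8.3419.

k_gold ≈ 8.34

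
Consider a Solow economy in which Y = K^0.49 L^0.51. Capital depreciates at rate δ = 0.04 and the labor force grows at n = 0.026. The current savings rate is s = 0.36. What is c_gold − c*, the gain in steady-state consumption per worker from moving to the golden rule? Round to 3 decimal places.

Break-even investment rate: n + δ = 0.026 + 0.04 = 0.066.
Current steady state (s = 0.36): k* = (0.36/0.066)^(1/0.51) ≈ 27.8371, y* = 27.8371^0.49 ≈ 5.1035, c* = (1−0.36)·5.1035 ≈ 3.2662.
At the golden rule the marginal product of capital equals n+δ: 0.49·k^(0.49−1) = 0.066. Solving, k_gold = (0.49/0.066)^(1/0.51) ≈ 50.9520.
y_gold = 50.9520^0.49 ≈ 6.8629, c_gold = y_gold − 0.066·k_gold ≈ 3.5001.
Gain: Δc = 3.5001 − 3.2662 ≈ 0.2339.

Δc ≈ 0.234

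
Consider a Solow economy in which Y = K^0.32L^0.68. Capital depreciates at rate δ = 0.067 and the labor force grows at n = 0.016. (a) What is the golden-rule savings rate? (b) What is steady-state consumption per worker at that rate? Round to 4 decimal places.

(a) s_gold = 0.3200; (b) c_gold ≈ 1.2832

Break-even investment rate: n + δ = 0.016 + 0.067 = 0.083.
For Cobb-Douglas, s_gold equals capital's share: s_gold = 0.32.
Maximizing c = f(k) − (n+δ)·k gives f'(k) = n+δ, i.e. 0.32·k^(0.32−1) = 0.083, so k_gold = (0.32/0.083)^(1/0.68) ≈ 7.2756.
y_gold = 7.2756^0.32 ≈ 1.8871; c_gold = (1−0.32)·y_gold ≈ 1.2832.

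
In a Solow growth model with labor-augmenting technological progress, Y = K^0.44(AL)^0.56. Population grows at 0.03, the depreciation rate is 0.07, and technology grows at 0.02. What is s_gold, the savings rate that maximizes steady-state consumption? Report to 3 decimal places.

s_gold = 0.440

The effective depreciation rate is n + g + δ = 0.03 + 0.02 + 0.07 = 0.12.
At the golden rule MPK = n+g+δ, and in any Cobb-Douglas steady state s = (n+g+δ)·k/y = MPK·k/y = capital's share 0.44.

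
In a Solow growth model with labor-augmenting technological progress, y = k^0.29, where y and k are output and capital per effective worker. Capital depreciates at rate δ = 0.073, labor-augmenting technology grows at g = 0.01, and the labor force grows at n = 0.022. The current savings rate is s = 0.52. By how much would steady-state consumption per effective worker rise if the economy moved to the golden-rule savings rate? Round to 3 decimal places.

n + g + δ = 0.022 + 0.01 + 0.073 = 0.105.
Current steady state (s = 0.52): k* = (0.52/0.105)^(1/0.71) ≈ 9.5194, y* = 9.5194^0.29 ≈ 1.9222, c* = (1−0.52)·1.9222 ≈ 0.9227.
Setting f'(k) = n+g+δ gives 0.29·k^(0.29−1) = 0.105, hence k_gold = (0.29/0.105)^(1/0.71) ≈ 4.1824.
y_gold = 4.1824^0.29 ≈ 1.5143, c_gold = y_gold − 0.105·k_gold ≈ 1.0752.
Gain: Δc = 1.0752 − 0.9227 ≈ 0.1525.

Δc ≈ 0.152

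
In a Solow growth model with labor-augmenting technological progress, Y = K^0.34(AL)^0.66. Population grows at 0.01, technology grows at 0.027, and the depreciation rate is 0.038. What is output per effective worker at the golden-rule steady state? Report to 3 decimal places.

y_gold ≈ 2.178

Break-even investment rate: n + g + δ = 0.01 + 0.027 + 0.038 = 0.075.
Maximizing c = f(k) − (n+g+δ)·k gives f'(k) = n+g+δ, i.e. 0.34·k^(0.34−1) = 0.075, so k_gold = (0.34/0.075)^(1/0.66) ≈ 9.8758.
Output: y_gold = k_gold^0.34 = 9.8758^0.34 ≈ 2.1785.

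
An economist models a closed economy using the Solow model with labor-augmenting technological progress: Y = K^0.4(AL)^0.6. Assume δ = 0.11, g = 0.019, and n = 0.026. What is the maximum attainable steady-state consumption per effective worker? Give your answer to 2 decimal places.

c_gold ≈ 1.13

Break-even investment rate: n + g + δ = 0.026 + 0.019 + 0.11 = 0.155.
Maximizing c = f(k) − (n+g+δ)·k gives f'(k) = n+g+δ, i.e. 0.4·k^(0.4−1) = 0.155, so k_gold = (0.4/0.155)^(1/0.6) ≈ 4.8553.
y_gold = 4.8553^0.4 ≈ 1.8814.
c_gold = y_gold − (n+g+δ)·k_gold = 1.8814 − 0.155·4.8553 ≈ 1.1289.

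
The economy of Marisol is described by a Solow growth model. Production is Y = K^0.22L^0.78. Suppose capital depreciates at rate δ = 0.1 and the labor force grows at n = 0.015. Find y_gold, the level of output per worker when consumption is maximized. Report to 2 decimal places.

Break-even investment rate: n + δ = 0.015 + 0.1 = 0.115.
Golden rule sets MPK = n+δ: 0.22·k^(0.22−1) = 0.115, so k_gold = (0.22/0.115)^(1/0.78) ≈ 2.2971.
Output: y_gold = k_gold^0.22 = 2.2971^0.22 ≈ 1.2008.

y_gold ≈ 1.20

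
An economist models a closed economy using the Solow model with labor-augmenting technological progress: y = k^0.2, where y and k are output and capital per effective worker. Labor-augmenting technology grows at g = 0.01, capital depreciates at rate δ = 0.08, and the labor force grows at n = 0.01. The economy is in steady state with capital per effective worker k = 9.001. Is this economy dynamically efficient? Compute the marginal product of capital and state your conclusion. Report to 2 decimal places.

Break-even investment rate: n + g + δ = 0.01 + 0.01 + 0.08 = 0.1.
MPK = 0.2·k^(0.2−1) = 0.2·9.001^(-0.8) ≈ 0.0345.
MPK < 0.1, so the economy is dynamically inefficient (over-saving).

dynamically inefficient; MPK ≈ 0.03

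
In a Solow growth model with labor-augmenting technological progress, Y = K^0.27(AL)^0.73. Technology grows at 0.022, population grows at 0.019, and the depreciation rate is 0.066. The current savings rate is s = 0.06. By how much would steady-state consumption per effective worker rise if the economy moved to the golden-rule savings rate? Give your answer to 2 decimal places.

Δc ≈ 0.27

Break-even investment rate: n + g + δ = 0.019 + 0.022 + 0.066 = 0.107.
Current steady state (s = 0.06): k* = (0.06/0.107)^(1/0.73) ≈ 0.4527, y* = 0.4527^0.27 ≈ 0.8074, c* = (1−0.06)·0.8074 ≈ 0.7589.
Golden rule sets MPK = n+g+δ: 0.27·k^(0.27−1) = 0.107, so k_gold = (0.27/0.107)^(1/0.73) ≈ 3.5535.
y_gold = 3.5535^0.27 ≈ 1.4082, c_gold = y_gold − 0.107·k_gold ≈ 1.0280.
Gain: Δc = 1.0280 − 0.7589 ≈ 0.2691.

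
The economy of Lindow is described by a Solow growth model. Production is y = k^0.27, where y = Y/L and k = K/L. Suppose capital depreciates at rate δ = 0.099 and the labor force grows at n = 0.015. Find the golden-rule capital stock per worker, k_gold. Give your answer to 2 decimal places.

k_gold ≈ 3.26

n + δ = 0.015 + 0.099 = 0.114.
Setting f'(k) = n+δ gives 0.27·k^(0.27−1) = 0.114, hence k_gold = (0.27/0.114)^(1/0.73) ≈ 3.2580.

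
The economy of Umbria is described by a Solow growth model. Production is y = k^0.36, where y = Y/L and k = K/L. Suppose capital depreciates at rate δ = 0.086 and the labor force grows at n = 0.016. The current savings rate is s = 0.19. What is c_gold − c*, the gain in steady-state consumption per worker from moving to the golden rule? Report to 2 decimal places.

The effective depreciation rate is n + δ = 0.016 + 0.086 = 0.102.
Current steady state (s = 0.19): k* = (0.19/0.102)^(1/0.64) ≈ 2.6431, y* = 2.6431^0.36 ≈ 1.4189, c* = (1−0.19)·1.4189 ≈ 1.1493.
At the golden rule the marginal product of capital equals n+δ: 0.36·k^(0.36−1) = 0.102. Solving, k_gold = (0.36/0.102)^(1/0.64) ≈ 7.1744.
y_gold = 7.1744^0.36 ≈ 2.0327, c_gold = y_gold − 0.102·k_gold ≈ 1.3010.
Gain: Δc = 1.3010 − 1.1493 ≈ 0.1516.

Δc ≈ 0.15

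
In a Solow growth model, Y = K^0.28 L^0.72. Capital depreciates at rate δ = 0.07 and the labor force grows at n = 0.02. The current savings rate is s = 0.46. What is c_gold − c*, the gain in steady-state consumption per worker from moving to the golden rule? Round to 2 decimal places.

n + δ = 0.02 + 0.07 = 0.09.
Current steady state (s = 0.46): k* = (0.46/0.09)^(1/0.72) ≈ 9.6394, y* = 9.6394^0.28 ≈ 1.8860, c* = (1−0.46)·1.8860 ≈ 1.0184.
Setting f'(k) = n+δ gives 0.28·k^(0.28−1) = 0.09, hence k_gold = (0.28/0.09)^(1/0.72) ≈ 4.8373.
y_gold = 4.8373^0.28 ≈ 1.5549, c_gold = y_gold − 0.09·k_gold ≈ 1.1195.
Gain: Δc = 1.1195 − 1.0184 ≈ 0.1011.

Δc ≈ 0.10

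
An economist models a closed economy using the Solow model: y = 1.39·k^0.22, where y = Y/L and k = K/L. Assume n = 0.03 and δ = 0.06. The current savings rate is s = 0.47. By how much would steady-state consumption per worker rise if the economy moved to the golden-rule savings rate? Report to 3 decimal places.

Break-even investment rate: n + δ = 0.03 + 0.06 = 0.09.
Current steady state (s = 0.47): k* = (0.47·1.39/0.09)^(1/0.78) ≈ 12.6964, y* = 1.39·12.6964^0.22 ≈ 2.4312, c* = (1−0.47)·2.4312 ≈ 1.2885.
Maximizing c = f(k) − (n+δ)·k gives f'(k) = n+δ, i.e. 0.22·1.39·k^(0.22−1) = 0.09, so k_gold = (0.22·1.39/0.09)^(1/0.78) ≈ 4.7975.
y_gold = 1.39·4.7975^0.22 ≈ 1.9626, c_gold = y_gold − 0.09·k_gold ≈ 1.5309.
Gain: Δc = 1.5309 − 1.2885 ≈ 0.2423.

Δc ≈ 0.242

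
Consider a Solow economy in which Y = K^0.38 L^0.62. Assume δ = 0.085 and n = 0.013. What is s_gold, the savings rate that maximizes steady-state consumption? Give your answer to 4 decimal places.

n + δ = 0.013 + 0.085 = 0.098.
At the golden rule MPK = n+δ, and in any Cobb-Douglas steady state s = (n+δ)·k/y = MPK·k/y = capital's share 0.38.

s_gold = 0.3800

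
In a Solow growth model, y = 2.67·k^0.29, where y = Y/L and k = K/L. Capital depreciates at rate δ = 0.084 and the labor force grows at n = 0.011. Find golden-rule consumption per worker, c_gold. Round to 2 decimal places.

c_gold ≈ 4.47

Break-even investment rate: n + δ = 0.011 + 0.084 = 0.095.
Maximizing c = f(k) − (n+δ)·k gives f'(k) = n+δ, i.e. 0.29·2.67·k^(0.29−1) = 0.095, so k_gold = (0.29·2.67/0.095)^(1/0.71) ≈ 19.2026.
y_gold = 2.67·19.2026^0.29 ≈ 6.2905.
c_gold = y_gold − (n+δ)·k_gold = 6.2905 − 0.095·19.2026 ≈ 4.4663.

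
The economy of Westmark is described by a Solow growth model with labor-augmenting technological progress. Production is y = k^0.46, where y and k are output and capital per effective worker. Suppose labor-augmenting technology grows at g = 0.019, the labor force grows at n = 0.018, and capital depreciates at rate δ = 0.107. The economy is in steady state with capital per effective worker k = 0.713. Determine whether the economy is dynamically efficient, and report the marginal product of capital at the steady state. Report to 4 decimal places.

dynamically efficient; MPK ≈ 0.5522

Capital per effective worker breaks even when investment replaces (n + g + δ)·k; here n + g + δ = 0.144.
MPK = 0.46·k^(0.46−1) = 0.46·0.713^(-0.54) ≈ 0.5522.
MPK > 0.144, so the economy is dynamically efficient (under-saving).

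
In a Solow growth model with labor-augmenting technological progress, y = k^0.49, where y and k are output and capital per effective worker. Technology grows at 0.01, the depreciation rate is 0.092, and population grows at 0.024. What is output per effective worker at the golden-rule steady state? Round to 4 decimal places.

The effective depreciation rate is n + g + δ = 0.024 + 0.01 + 0.092 = 0.126.
At the golden rule the marginal product of capital equals n+g+δ: 0.49·k^(0.49−1) = 0.126. Solving, k_gold = (0.49/0.126)^(1/0.51) ≈ 14.3391.
Output: y_gold = k_gold^0.49 = 14.3391^0.49 ≈ 3.6872.

y_gold ≈ 3.6872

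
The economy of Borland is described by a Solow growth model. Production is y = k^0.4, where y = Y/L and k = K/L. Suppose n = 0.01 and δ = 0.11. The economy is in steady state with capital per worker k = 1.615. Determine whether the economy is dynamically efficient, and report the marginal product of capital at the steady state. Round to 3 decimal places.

dynamically efficient; MPK ≈ 0.300

n + δ = 0.01 + 0.11 = 0.12.
MPK = 0.4·k^(0.4−1) = 0.4·1.615^(-0.6) ≈ 0.3000.
MPK > 0.12, so the economy is dynamically efficient (under-saving).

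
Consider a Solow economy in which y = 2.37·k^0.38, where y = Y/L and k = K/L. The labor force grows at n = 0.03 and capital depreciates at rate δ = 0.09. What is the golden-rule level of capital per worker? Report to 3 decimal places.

The effective depreciation rate is n + δ = 0.03 + 0.09 = 0.12.
Setting f'(k) = n+δ gives 0.38·2.37·k^(0.38−1) = 0.12, hence k_gold = (0.38·2.37/0.12)^(1/0.62) ≈ 25.8140.

k_gold ≈ 25.814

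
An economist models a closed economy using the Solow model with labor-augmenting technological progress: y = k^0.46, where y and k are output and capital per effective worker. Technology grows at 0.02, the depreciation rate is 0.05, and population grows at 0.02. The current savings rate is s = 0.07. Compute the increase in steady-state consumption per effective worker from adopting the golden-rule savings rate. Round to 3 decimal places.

Capital per effective worker breaks even when investment replaces (n + g + δ)·k; here n + g + δ = 0.09.
Current steady state (s = 0.07): k* = (0.07/0.09)^(1/0.54) ≈ 0.6279, y* = 0.6279^0.46 ≈ 0.8073, c* = (1−0.07)·0.8073 ≈ 0.7508.
Golden rule sets MPK = n+g+δ: 0.46·k^(0.46−1) = 0.09, so k_gold = (0.46/0.09)^(1/0.54) ≈ 20.5147.
y_gold = 20.5147^0.46 ≈ 4.0137, c_gold = y_gold − 0.09·k_gold ≈ 2.1674.
Gain: Δc = 2.1674 − 0.7508 ≈ 1.4167.

Δc ≈ 1.417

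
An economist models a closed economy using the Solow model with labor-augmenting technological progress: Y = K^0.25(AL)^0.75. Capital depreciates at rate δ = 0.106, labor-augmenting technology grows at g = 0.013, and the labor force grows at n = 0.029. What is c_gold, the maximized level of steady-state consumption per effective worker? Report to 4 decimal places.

The effective depreciation rate is n + g + δ = 0.029 + 0.013 + 0.106 = 0.148.
Setting f'(k) = n+g+δ gives 0.25·k^(0.25−1) = 0.148, hence k_gold = (0.25/0.148)^(1/0.75) ≈ 2.0117.
y_gold = 2.0117^0.25 ≈ 1.1909.
c_gold = y_gold − (n+g+δ)·k_gold = 1.1909 − 0.148·2.0117 ≈ 0.8932.

c_gold ≈ 0.8932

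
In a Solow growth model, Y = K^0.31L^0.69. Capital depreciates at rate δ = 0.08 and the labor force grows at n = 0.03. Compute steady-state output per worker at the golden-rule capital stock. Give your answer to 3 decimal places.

y_gold ≈ 1.593

n + δ = 0.03 + 0.08 = 0.11.
At the golden rule the marginal product of capital equals n+δ: 0.31·k^(0.31−1) = 0.11. Solving, k_gold = (0.31/0.11)^(1/0.69) ≈ 4.4888.
Output: y_gold = k_gold^0.31 = 4.4888^0.31 ≈ 1.5928.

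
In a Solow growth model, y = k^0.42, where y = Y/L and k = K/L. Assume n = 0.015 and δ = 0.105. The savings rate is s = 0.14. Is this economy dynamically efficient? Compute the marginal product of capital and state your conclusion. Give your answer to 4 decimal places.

Capital per worker breaks even when investment replaces (n + δ)·k; here n + δ = 0.12.
Steady-state k*: s·k^0.42 = 0.12·k gives k* = (0.14/0.12)^(1/0.58) ≈ 1.3044.
MPK = 0.42·1.3044^(-0.58) ≈ 0.3600.
MPK > n+δ = 0.12, so the economy is dynamically efficient (under-saving).

dynamically efficient; MPK ≈ 0.3600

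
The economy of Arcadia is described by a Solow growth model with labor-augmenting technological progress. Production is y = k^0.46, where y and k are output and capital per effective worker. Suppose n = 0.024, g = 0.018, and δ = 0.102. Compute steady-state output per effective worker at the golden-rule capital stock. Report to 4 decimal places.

The effective depreciation rate is n + g + δ = 0.024 + 0.018 + 0.102 = 0.144.
At the golden rule the marginal product of capital equals n+g+δ: 0.46·k^(0.46−1) = 0.144. Solving, k_gold = (0.46/0.144)^(1/0.54) ≈ 8.5914.
Output: y_gold = k_gold^0.46 = 8.5914^0.46 ≈ 2.6895.

y_gold ≈ 2.6895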